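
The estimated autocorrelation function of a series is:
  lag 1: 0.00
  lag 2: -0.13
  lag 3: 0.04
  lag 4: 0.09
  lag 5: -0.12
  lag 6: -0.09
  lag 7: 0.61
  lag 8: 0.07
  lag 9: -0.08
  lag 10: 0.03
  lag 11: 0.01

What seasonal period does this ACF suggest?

The largest autocorrelation is r_7 = 0.61; the remaining lags stay at or below 0.09.
The dominant spike at lag 7 indicates a seasonal period of 7.

7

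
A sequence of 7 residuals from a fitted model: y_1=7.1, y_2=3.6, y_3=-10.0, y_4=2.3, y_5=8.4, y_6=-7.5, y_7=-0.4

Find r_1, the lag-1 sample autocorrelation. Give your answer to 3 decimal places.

Mean ȳ = (7.1 + 3.6 − 10.0 + 2.3 + 8.4 − 7.5 − 0.4)/7 = 0.5000
Deviations from mean: 6.6000, 3.1000, -10.5000, 1.8000, 7.9000, -8.0000, -0.9000
Numerator Σ_{t=1}^{6}(y_t−ȳ)(y_{t+1}−ȳ) = -72.7700
Denominator Σ(y_t−ȳ)² = 293.8800
r_1 = -72.7700 / 293.8800 = -0.248

-0.248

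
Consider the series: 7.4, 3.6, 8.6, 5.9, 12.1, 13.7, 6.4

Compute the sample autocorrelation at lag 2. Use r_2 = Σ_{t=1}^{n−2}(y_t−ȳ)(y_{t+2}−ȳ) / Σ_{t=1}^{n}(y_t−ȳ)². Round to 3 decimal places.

-0.105

Mean ȳ = (7.4 + 3.6 + 8.6 + 5.9 + 12.1 + 13.7 + 6.4)/7 = 8.2429
Deviations from mean: -0.8429, -4.6429, 0.3571, -2.3429, 3.8571, 5.4571, -1.8429
Numerator Σ_{t=1}^{5}(y_t−ȳ)(y_{t+2}−ȳ) = -7.9394
Denominator Σ(y_t−ȳ)² = 75.9371
r_2 = -7.9394 / 75.9371 = -0.105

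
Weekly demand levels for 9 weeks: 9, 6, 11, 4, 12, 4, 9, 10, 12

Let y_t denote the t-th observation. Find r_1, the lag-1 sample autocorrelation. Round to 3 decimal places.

-0.577

Mean ȳ = (9 + 6 + 11 + 4 + 12 + 4 + 9 + 10 + 12)/9 = 8.5556
Numerator Σ_{t=1}^{8}(y_t−ȳ)(y_{t+1}−ȳ) = -46.3086
Denominator Σ(y_t−ȳ)² = 80.2222
r_1 = -46.3086 / 80.2222 = -0.577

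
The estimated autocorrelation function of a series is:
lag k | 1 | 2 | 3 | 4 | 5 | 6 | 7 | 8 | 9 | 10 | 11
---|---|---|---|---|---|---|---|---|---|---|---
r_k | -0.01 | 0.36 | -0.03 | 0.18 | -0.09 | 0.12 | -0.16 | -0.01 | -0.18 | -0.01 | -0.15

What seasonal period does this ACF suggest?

2

The largest autocorrelation is r_2 = 0.36, with a weaker echo at lag 4 (0.18); the remaining lags stay at or below 0.12.
The dominant spike at lag 2 indicates a seasonal period of 2.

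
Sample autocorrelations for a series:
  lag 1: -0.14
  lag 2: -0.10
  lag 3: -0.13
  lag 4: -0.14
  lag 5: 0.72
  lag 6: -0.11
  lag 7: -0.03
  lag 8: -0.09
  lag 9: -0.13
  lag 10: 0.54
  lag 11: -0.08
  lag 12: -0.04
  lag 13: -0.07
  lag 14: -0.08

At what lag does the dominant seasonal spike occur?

The largest autocorrelation is r_5 = 0.72, with a weaker echo at lag 10 (0.54); the remaining lags stay at or below -0.03.
The dominant spike at lag 5 indicates a seasonal period of 5.

5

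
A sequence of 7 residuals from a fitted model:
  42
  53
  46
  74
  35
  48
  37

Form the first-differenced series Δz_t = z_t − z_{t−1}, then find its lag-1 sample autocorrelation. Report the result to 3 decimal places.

First differences Δz: 11, -7, 28, -39, 13, -11
Mean of differences = -0.8333
Numerator Σ(Δz_t−Δz̄)(Δz_{t+1}−Δz̄) = -2019.8611
Denominator Σ(Δz_t−Δz̄)² = 2760.8333
r_1(Δz) = -2019.8611 / 2760.8333 = -0.732

-0.732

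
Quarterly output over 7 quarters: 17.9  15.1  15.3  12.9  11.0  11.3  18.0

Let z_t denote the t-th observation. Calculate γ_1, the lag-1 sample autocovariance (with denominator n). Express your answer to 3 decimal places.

Mean z̄ = (17.9 + 15.1 + 15.3 + 12.9 + 11.0 + 11.3 + 18.0)/7 = 14.5000
Σ_{t=1}^{6}(z_t−z̄)(z_{t+1}−z̄) = 6.8400
γ_1 = 6.8400 / 7 = 0.977

0.977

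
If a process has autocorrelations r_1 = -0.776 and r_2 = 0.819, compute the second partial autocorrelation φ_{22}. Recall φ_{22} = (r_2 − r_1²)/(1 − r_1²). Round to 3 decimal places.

φ_{22} = (r_2 − r_1²) / (1 − r_1²)
r_1² = (-0.776)² = 0.602176
Numerator = 0.819 − 0.6022 = 0.2168; denominator = 1 − 0.6022 = 0.3978
φ_{22} = 0.2168 / 0.3978 = 0.545

0.545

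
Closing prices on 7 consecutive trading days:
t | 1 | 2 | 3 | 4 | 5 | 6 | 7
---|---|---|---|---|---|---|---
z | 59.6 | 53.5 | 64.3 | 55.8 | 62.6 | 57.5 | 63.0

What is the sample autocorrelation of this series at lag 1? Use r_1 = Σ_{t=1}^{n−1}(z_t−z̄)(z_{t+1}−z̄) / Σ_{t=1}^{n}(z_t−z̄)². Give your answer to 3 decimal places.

-0.730

Mean z̄ = (59.6 + 53.5 + 64.3 + 55.8 + 62.6 + 57.5 + 63.0)/7 = 59.4714
Deviations from mean: 0.1286, -5.9714, 4.8286, -3.6714, 3.1286, -1.9714, 3.5286
Σ(z_t−z̄)(z_{t+1}−z̄) = (-0.7678) + (-28.8335) + (-17.7278) + (-11.4863) + (-6.1678) + (-6.9563) = -71.9394
Denominator Σ(z_t−z̄)² = 98.5943
r_1 = -71.9394 / 98.5943 = -0.730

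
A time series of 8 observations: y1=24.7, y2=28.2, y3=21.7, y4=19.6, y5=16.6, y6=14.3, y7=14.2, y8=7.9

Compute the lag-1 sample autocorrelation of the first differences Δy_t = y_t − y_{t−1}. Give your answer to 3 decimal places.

-0.474

First differences Δy: 3.5, -6.5, -2.1, -3.0, -2.3, -0.1, -6.3
Mean of differences = -2.4000
Numerator Σ(Δy_t−Δȳ)(Δy_{t+1}−Δȳ) = -34.4000
Denominator Σ(Δy_t−Δȳ)² = 72.5800
r_1(Δy) = -34.4000 / 72.5800 = -0.474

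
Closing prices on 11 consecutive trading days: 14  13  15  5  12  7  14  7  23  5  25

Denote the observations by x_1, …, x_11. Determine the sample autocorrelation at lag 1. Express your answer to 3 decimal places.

Mean x̄ = (14 + 13 + 15 + 5 + 12 + 7 + 14 + 7 + 23 + 5 + 25)/11 = 12.7273
Numerator Σ_{t=1}^{10}(x_t−x̄)(x_{t+1}−x̄) = -254.4380
Denominator Σ(x_t−x̄)² = 450.1818
r_1 = -254.4380 / 450.1818 = -0.565

-0.565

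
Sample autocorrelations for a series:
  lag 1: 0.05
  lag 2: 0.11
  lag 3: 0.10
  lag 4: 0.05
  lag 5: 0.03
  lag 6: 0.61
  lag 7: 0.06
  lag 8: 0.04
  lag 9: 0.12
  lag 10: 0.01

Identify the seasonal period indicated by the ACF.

6

The largest autocorrelation is r_6 = 0.61; the remaining lags stay at or below 0.12.
The dominant spike at lag 6 indicates a seasonal period of 6.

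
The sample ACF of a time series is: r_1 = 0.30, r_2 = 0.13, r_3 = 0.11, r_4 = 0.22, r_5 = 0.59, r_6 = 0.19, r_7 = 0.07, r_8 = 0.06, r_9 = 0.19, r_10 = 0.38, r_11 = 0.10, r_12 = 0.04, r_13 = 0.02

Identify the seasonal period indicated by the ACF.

5

The largest autocorrelation is r_5 = 0.59, with a weaker echo at lag 10 (0.38); the remaining lags stay at or below 0.30. The elevated value at lag 1 (0.30), dropping to 0.13 at lag 2, reflects decaying short-term dependence rather than seasonality.
The dominant spike at lag 5 indicates a seasonal period of 5.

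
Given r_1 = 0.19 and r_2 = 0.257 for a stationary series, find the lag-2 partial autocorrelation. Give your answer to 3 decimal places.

φ_{22} = (r_2 − r_1²) / (1 − r_1²)
r_1² = (0.19)² = 0.0361
Numerator = 0.257 − 0.0361 = 0.2209; denominator = 1 − 0.0361 = 0.9639
φ_{22} = 0.2209 / 0.9639 = 0.229

0.229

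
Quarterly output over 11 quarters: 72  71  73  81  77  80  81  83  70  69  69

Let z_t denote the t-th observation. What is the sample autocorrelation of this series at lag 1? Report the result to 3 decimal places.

0.457

Mean z̄ = (72 + 71 + 73 + 81 + 77 + 80 + 81 + 83 + 70 + 69 + 69)/11 = 75.0909
Numerator Σ_{t=1}^{10}(z_t−z̄)(z_{t+1}−z̄) = 133.0826
Denominator Σ(z_t−z̄)² = 290.9091
r_1 = 133.0826 / 290.9091 = 0.457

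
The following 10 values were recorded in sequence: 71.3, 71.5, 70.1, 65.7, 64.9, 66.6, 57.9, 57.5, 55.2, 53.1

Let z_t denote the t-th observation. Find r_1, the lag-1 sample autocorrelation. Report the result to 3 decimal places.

Mean z̄ = (71.3 + 71.5 + 70.1 + 65.7 + 64.9 + 66.6 + 57.9 + 57.5 + 55.2 + 53.1)/10 = 63.3800
Numerator Σ_{t=1}^{9}(z_t−z̄)(z_{t+1}−z̄) = 289.6536
Denominator Σ(z_t−z̄)² = 429.0760
r_1 = 289.6536 / 429.0760 = 0.675

0.675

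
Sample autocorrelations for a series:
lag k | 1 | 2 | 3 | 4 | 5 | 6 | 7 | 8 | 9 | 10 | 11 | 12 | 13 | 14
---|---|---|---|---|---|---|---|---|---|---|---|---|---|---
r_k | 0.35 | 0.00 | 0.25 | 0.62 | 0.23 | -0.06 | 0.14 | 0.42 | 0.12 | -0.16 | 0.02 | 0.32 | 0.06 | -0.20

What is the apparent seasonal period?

The largest autocorrelation is r_4 = 0.62, with a weaker echo at lag 8 (0.42); the remaining lags stay at or below 0.35. The elevated value at lag 1 (0.35), dropping to 0.00 at lag 2, reflects decaying short-term dependence rather than seasonality.
The dominant spike at lag 4 indicates a seasonal period of 4.

4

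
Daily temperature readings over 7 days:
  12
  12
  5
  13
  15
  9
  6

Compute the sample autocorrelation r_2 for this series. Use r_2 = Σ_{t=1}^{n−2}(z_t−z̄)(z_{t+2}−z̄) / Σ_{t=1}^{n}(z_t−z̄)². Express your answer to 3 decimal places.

Mean z̄ = (12 + 12 + 5 + 13 + 15 + 9 + 6)/7 = 10.2857
Σ(z_t−z̄)(z_{t+2}−z̄) = (-9.0612) + (4.6531) + (-24.9184) + (-3.4898) + (-20.2041) = -53.0204
Denominator Σ(z_t−z̄)² = 83.4286
r_2 = -53.0204 / 83.4286 = -0.636

-0.636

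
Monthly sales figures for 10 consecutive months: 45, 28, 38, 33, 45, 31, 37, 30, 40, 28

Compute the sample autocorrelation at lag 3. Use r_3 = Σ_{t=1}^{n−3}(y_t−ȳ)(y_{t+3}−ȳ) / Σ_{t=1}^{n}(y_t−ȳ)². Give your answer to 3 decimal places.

Mean ȳ = (45 + 28 + 38 + 33 + 45 + 31 + 37 + 30 + 40 + 28)/10 = 35.5000
Numerator Σ_{t=1}^{7}(y_t−ȳ)(y_{t+3}−ȳ) = -193.7500
Denominator Σ(y_t−ȳ)² = 378.5000
r_3 = -193.7500 / 378.5000 = -0.512

-0.512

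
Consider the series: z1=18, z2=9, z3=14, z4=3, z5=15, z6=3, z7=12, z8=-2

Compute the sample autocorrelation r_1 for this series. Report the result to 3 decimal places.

Mean z̄ = (18 + 9 + 14 + 3 + 15 + 3 + 12 − 2)/8 = 9.0000
Deviations from mean: 9.0000, 0.0000, 5.0000, -6.0000, 6.0000, -6.0000, 3.0000, -11.0000
Numerator Σ_{t=1}^{7}(z_t−z̄)(z_{t+1}−z̄) = -153.0000
Denominator Σ(z_t−z̄)² = 344.0000
r_1 = -153.0000 / 344.0000 = -0.445

-0.445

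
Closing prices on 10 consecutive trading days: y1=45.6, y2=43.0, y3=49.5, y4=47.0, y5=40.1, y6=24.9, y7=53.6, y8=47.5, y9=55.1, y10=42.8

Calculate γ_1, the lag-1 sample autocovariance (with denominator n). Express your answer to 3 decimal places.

-6.079

Mean ȳ = (45.6 + 43.0 + 49.5 + 47.0 + 40.1 + 24.9 + 53.6 + 47.5 + 55.1 + 42.8)/10 = 44.9100
Σ_{t=1}^{9}(y_t−ȳ)(y_{t+1}−ȳ) = -60.7851
γ_1 = -60.7851 / 10 = -6.079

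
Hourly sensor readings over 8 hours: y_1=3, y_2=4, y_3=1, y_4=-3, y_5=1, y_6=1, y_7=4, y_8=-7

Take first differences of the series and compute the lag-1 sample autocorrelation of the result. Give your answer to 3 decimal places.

-0.267

First differences Δy: 1, -3, -4, 4, 0, 3, -11
Mean of differences = -1.4286
Numerator Σ(Δy_t−Δȳ)(Δy_{t+1}−Δȳ) = -42.0408
Denominator Σ(Δy_t−Δȳ)² = 157.7143
r_1(Δy) = -42.0408 / 157.7143 = -0.267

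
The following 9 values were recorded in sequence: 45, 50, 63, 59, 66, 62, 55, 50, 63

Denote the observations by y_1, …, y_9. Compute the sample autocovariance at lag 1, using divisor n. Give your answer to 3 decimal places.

8.778

Mean ȳ = (45 + 50 + 63 + 59 + 66 + 62 + 55 + 50 + 63)/9 = 57.0000
Σ_{t=1}^{8}(y_t−ȳ)(y_{t+1}−ȳ) = 79.0000
γ_1 = 79.0000 / 9 = 8.778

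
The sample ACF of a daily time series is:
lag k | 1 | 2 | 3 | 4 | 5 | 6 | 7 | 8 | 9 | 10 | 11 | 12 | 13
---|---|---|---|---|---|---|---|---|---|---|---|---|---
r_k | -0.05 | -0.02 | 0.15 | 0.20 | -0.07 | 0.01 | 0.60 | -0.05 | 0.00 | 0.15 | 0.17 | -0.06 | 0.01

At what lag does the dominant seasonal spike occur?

7

The largest autocorrelation is r_7 = 0.60; the remaining lags stay at or below 0.20.
The dominant spike at lag 7 indicates a seasonal period of 7.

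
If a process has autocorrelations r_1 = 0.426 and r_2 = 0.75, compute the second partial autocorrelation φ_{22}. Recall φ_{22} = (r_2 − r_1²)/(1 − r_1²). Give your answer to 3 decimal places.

φ_{22} = (r_2 − r_1²) / (1 − r_1²)
r_1² = (0.426)² = 0.181476
Numerator = 0.75 − 0.1815 = 0.5685; denominator = 1 − 0.1815 = 0.8185
φ_{22} = 0.5685 / 0.8185 = 0.695

0.695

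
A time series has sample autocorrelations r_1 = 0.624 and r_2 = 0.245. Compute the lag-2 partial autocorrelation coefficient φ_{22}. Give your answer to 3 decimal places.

φ_{22} = (r_2 − r_1²) / (1 − r_1²)
r_1² = (0.624)² = 0.389376
Numerator = 0.245 − 0.3894 = -0.1444; denominator = 1 − 0.3894 = 0.6106
φ_{22} = -0.1444 / 0.6106 = -0.236

-0.236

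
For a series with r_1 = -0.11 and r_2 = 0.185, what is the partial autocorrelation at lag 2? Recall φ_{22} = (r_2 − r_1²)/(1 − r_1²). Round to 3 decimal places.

0.175

φ_{22} = (r_2 − r_1²) / (1 − r_1²)
r_1² = (-0.11)² = 0.0121
Numerator = 0.185 − 0.0121 = 0.1729; denominator = 1 − 0.0121 = 0.9879
φ_{22} = 0.1729 / 0.9879 = 0.175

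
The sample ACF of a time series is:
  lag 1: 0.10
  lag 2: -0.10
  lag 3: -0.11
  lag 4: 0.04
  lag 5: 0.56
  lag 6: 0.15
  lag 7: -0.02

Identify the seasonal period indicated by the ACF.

5

The largest autocorrelation is r_5 = 0.56; the remaining lags stay at or below 0.15.
The dominant spike at lag 5 indicates a seasonal period of 5.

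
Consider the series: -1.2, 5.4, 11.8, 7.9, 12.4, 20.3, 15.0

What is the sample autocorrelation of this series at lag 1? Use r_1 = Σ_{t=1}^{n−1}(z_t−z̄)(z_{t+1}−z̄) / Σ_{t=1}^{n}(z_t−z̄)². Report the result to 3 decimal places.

Mean z̄ = (-1.2 + 5.4 + 11.8 + 7.9 + 12.4 + 20.3 + 15.0)/7 = 10.2286
Deviations from mean: -11.4286, -4.8286, 1.5714, -2.3286, 2.1714, 10.0714, 4.7714
Σ(z_t−z̄)(z_{t+1}−z̄) = (55.1837) + (-7.5878) + (-3.6592) + (-5.0563) + (21.8694) + (48.0551) = 108.8049
Denominator Σ(z_t−z̄)² = 290.7343
r_1 = 108.8049 / 290.7343 = 0.374

0.374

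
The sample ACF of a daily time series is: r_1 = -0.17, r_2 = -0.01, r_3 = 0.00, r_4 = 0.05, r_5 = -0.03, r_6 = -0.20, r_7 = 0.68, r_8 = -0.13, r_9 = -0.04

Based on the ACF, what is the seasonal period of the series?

The largest autocorrelation is r_7 = 0.68; the remaining lags stay at or below 0.05.
The dominant spike at lag 7 indicates a seasonal period of 7.

7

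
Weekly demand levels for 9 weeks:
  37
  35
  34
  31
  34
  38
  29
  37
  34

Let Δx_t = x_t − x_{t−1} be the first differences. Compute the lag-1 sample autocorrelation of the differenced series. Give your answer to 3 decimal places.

-0.643

First differences Δx: -2, -1, -3, 3, 4, -9, 8, -3
Mean of differences = -0.3750
Numerator Σ(Δx_t−Δx̄)(Δx_{t+1}−Δx̄) = -123.3906
Denominator Σ(Δx_t−Δx̄)² = 191.8750
r_1(Δx) = -123.3906 / 191.8750 = -0.643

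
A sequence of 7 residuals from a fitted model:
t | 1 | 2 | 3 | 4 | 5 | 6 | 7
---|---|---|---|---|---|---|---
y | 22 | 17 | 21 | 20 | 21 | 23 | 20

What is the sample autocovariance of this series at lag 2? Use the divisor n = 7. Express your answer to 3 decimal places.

Mean ȳ = (22 + 17 + 21 + 20 + 21 + 23 + 20)/7 = 20.5714
Σ_{t=1}^{5}(y_t−ȳ)(y_{t+2}−ȳ) = 1.2041
γ_2 = 1.2041 / 7 = 0.172

0.172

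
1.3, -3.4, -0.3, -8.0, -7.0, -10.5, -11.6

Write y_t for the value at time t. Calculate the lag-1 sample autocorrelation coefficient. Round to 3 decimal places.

0.362

Mean ȳ = (1.3 − 3.4 − 0.3 − 8.0 − 7.0 − 10.5 − 11.6)/7 = -5.6429
Σ(y_t−ȳ)(y_{t+1}−ȳ) = (15.5718) + (11.9833) + (-12.5939) + (3.1990) + (6.5918) + (28.9347) = 53.6867
Denominator Σ(y_t−ȳ)² = 148.2571
r_1 = 53.6867 / 148.2571 = 0.362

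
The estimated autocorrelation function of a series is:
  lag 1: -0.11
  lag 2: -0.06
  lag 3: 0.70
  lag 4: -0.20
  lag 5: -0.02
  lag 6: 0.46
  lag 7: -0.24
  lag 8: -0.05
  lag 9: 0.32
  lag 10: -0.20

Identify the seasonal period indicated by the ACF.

The largest autocorrelation is r_3 = 0.70, with weaker echoes at lags 6 (0.46) and 9 (0.32); the remaining lags stay at or below -0.02.
The dominant spike at lag 3 indicates a seasonal period of 3.

3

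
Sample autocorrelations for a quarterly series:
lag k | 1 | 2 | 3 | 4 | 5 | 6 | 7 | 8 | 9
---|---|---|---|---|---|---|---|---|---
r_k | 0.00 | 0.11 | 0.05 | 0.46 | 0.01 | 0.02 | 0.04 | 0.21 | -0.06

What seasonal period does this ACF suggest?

4

The largest autocorrelation is r_4 = 0.46, with a weaker echo at lag 8 (0.21); the remaining lags stay at or below 0.11.
The dominant spike at lag 4 indicates a seasonal period of 4.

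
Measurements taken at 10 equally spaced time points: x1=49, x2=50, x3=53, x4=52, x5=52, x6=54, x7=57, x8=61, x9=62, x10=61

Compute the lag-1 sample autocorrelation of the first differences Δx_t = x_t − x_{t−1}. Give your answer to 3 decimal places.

0.124

First differences Δx: 1, 3, -1, 0, 2, 3, 4, 1, -1
Mean of differences = 1.3333
Numerator Σ(Δx_t−Δx̄)(Δx_{t+1}−Δx̄) = 3.2222
Denominator Σ(Δx_t−Δx̄)² = 26.0000
r_1(Δx) = 3.2222 / 26.0000 = 0.124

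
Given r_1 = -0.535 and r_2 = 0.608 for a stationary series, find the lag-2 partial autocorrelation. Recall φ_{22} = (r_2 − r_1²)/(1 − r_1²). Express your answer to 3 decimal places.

φ_{22} = (r_2 − r_1²) / (1 − r_1²)
r_1² = (-0.535)² = 0.286225
Numerator = 0.608 − 0.2862 = 0.3218; denominator = 1 − 0.2862 = 0.7138
φ_{22} = 0.3218 / 0.7138 = 0.451

0.451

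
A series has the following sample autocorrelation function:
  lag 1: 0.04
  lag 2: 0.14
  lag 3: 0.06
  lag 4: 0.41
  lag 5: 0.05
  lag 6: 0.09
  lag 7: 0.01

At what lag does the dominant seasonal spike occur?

The largest autocorrelation is r_4 = 0.41; the remaining lags stay at or below 0.14.
The dominant spike at lag 4 indicates a seasonal period of 4.

4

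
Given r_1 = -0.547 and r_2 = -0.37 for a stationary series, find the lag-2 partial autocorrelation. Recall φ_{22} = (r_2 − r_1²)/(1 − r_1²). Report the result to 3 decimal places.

φ_{22} = (r_2 − r_1²) / (1 − r_1²)
r_1² = (-0.547)² = 0.299209
Numerator = -0.37 − 0.2992 = -0.6692; denominator = 1 − 0.2992 = 0.7008
φ_{22} = -0.6692 / 0.7008 = -0.955

-0.955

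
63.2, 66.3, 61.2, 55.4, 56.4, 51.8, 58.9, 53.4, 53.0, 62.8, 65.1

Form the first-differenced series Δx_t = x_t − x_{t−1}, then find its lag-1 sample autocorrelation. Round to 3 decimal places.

First differences Δx: 3.1, -5.1, -5.8, 1.0, -4.6, 7.1, -5.5, -0.4, 9.8, 2.3
Mean of differences = 0.1900
Numerator Σ(Δx_t−Δx̄)(Δx_{t+1}−Δx̄) = -46.8911
Denominator Σ(Δx_t−Δx̄)² = 273.2090
r_1(Δx) = -46.8911 / 273.2090 = -0.172

-0.172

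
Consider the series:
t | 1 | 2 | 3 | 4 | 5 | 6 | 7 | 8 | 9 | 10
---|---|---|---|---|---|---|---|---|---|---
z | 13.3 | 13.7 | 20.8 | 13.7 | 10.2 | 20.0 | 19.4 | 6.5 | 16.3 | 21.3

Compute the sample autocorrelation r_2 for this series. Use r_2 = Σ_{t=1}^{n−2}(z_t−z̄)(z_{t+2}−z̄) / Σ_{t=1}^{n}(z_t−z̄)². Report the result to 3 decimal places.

-0.709

Mean z̄ = (13.3 + 13.7 + 20.8 + 13.7 + 10.2 + 20.0 + 19.4 + 6.5 + 16.3 + 21.3)/10 = 15.5200
Numerator Σ_{t=1}^{8}(z_t−z̄)(z_{t+2}−z̄) = -154.8128
Denominator Σ(z_t−z̄)² = 218.2360
r_2 = -154.8128 / 218.2360 = -0.709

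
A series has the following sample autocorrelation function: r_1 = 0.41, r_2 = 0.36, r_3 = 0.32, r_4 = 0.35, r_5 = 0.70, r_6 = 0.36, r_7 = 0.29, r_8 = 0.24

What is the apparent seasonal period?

The largest autocorrelation is r_5 = 0.70; the remaining lags stay at or below 0.41. The elevated value at lag 1 (0.41), dropping to 0.36 at lag 2, reflects decaying short-term dependence rather than seasonality.
The dominant spike at lag 5 indicates a seasonal period of 5.

5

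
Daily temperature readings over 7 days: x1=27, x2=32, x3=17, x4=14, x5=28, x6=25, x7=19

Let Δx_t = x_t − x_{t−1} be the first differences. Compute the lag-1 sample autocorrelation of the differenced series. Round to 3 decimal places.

-0.219

First differences Δx: 5, -15, -3, 14, -3, -6
Mean of differences = -1.3333
Numerator Σ(Δx_t−Δx̄)(Δx_{t+1}−Δx̄) = -107.1111
Denominator Σ(Δx_t−Δx̄)² = 489.3333
r_1(Δx) = -107.1111 / 489.3333 = -0.219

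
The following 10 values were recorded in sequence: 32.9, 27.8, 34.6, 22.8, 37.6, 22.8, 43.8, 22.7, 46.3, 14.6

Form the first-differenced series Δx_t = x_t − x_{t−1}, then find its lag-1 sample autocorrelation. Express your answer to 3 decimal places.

First differences Δx: -5.1, 6.8, -11.8, 14.8, -14.8, 21.0, -21.1, 23.6, -31.7
Mean of differences = -2.0333
Numerator Σ(Δx_t−Δx̄)(Δx_{t+1}−Δx̄) = -2475.0978
Denominator Σ(Δx_t−Δx̄)² = 3060.4200
r_1(Δx) = -2475.0978 / 3060.4200 = -0.809

-0.809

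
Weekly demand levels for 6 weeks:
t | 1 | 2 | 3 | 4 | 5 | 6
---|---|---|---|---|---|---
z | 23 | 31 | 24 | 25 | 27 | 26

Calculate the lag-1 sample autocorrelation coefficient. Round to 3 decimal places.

Mean z̄ = (23 + 31 + 24 + 25 + 27 + 26)/6 = 26.0000
Deviations from mean: -3.0000, 5.0000, -2.0000, -1.0000, 1.0000, 0.0000
Σ(z_t−z̄)(z_{t+1}−z̄) = (-15.0000) + (-10.0000) + (2.0000) + (-1.0000) + (0.0000) = -24.0000
Denominator Σ(z_t−z̄)² = 40.0000
r_1 = -24.0000 / 40.0000 = -0.600

-0.600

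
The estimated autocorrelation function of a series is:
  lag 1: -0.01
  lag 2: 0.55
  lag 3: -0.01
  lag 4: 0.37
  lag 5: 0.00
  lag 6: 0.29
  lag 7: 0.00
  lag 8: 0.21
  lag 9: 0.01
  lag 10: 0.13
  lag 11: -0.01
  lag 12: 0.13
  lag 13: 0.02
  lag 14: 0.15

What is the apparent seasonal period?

The largest autocorrelation is r_2 = 0.55, with weaker echoes at lags 4 (0.37), 6 (0.29), 8 (0.21) and 14 (0.15); the remaining lags stay at or below 0.13.
The dominant spike at lag 2 indicates a seasonal period of 2.

2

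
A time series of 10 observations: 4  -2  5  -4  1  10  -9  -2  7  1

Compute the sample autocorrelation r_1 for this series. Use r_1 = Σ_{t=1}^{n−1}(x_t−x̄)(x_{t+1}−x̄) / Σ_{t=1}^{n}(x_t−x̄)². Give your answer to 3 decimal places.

Mean x̄ = (4 − 2 + 5 − 4 + 1 + 10 − 9 − 2 + 7 + 1)/10 = 1.1000
Numerator Σ_{t=1}^{9}(x_t−x̄)(x_{t+1}−x̄) = -118.8100
Denominator Σ(x_t−x̄)² = 284.9000
r_1 = -118.8100 / 284.9000 = -0.417

-0.417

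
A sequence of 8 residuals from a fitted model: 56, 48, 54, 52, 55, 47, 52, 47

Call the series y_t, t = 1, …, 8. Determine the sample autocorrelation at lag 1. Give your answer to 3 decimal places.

Mean ȳ = (56 + 48 + 54 + 52 + 55 + 47 + 52 + 47)/8 = 51.3750
Deviations from mean: 4.6250, -3.3750, 2.6250, 0.6250, 3.6250, -4.3750, 0.6250, -4.3750
Σ(y_t−ȳ)(y_{t+1}−ȳ) = (-15.6094) + (-8.8594) + (1.6406) + (2.2656) + (-15.8594) + (-2.7344) + (-2.7344) = -41.8906
Denominator Σ(y_t−ȳ)² = 91.8750
r_1 = -41.8906 / 91.8750 = -0.456

-0.456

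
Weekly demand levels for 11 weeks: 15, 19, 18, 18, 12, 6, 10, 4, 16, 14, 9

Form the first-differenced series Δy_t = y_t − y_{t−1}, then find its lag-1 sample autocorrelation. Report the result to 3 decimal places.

First differences Δy: 4, -1, 0, -6, -6, 4, -6, 12, -2, -5
Mean of differences = -0.6000
Numerator Σ(Δy_t−Δȳ)(Δy_{t+1}−Δȳ) = -105.3600
Denominator Σ(Δy_t−Δȳ)² = 310.4000
r_1(Δy) = -105.3600 / 310.4000 = -0.339

-0.339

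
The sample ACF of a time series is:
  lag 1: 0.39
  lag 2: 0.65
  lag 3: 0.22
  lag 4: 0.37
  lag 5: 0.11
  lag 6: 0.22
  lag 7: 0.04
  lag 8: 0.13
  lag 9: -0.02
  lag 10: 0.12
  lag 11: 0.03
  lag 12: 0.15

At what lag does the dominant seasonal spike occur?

2

The largest autocorrelation is r_2 = 0.65; the remaining lags stay at or below 0.39.
The dominant spike at lag 2 indicates a seasonal period of 2.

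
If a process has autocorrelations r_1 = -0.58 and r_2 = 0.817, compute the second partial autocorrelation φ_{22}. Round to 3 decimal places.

φ_{22} = (r_2 − r_1²) / (1 − r_1²)
r_1² = (-0.58)² = 0.3364
Numerator = 0.817 − 0.3364 = 0.4806; denominator = 1 − 0.3364 = 0.6636
φ_{22} = 0.4806 / 0.6636 = 0.724

0.724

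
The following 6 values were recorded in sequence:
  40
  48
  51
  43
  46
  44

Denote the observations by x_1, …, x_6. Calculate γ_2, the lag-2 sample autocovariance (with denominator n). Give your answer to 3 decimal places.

-4.926

Mean x̄ = (40 + 48 + 51 + 43 + 46 + 44)/6 = 45.3333
Deviations: -5.3333, 2.6667, 5.6667, -2.3333, 0.6667, -1.3333
Σ_{t=1}^{4}(x_t−x̄)(x_{t+2}−x̄) = -29.5556
γ_2 = -29.5556 / 6 = -4.926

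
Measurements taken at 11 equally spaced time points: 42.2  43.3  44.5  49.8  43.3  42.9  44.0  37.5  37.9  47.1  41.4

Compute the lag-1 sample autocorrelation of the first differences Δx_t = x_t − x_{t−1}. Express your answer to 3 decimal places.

First differences Δx: 1.1, 1.2, 5.3, -6.5, -0.4, 1.1, -6.5, 0.4, 9.2, -5.7
Mean of differences = -0.0800
Numerator Σ(Δx_t−Δx̄)(Δx_{t+1}−Δx̄) = -82.8224
Denominator Σ(Δx_t−Δx̄)² = 233.8360
r_1(Δx) = -82.8224 / 233.8360 = -0.354

-0.354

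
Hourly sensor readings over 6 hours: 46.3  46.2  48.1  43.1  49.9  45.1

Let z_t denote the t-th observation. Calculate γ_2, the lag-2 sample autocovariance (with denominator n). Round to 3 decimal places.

Mean z̄ = (46.3 + 46.2 + 48.1 + 43.1 + 49.9 + 45.1)/6 = 46.4500
Σ_{t=1}^{4}(z_t−z̄)(z_{t+2}−z̄) = 10.8050
γ_2 = 10.8050 / 6 = 1.801

1.801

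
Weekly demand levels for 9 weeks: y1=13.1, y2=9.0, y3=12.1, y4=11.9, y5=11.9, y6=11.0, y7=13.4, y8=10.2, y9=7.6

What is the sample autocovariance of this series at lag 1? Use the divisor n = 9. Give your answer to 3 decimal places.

Mean ȳ = (13.1 + 9.0 + 12.1 + 11.9 + 11.9 + 11.0 + 13.4 + 10.2 + 7.6)/9 = 11.1333
Σ_{t=1}^{8}(y_t−ȳ)(y_{t+1}−ȳ) = -4.1511
γ_1 = -4.1511 / 9 = -0.461

-0.461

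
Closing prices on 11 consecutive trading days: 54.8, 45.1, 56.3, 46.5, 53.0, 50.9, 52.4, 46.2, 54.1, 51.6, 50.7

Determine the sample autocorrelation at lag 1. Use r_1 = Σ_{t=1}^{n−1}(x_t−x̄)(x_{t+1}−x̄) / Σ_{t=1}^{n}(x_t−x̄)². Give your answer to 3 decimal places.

-0.781

Mean x̄ = (54.8 + 45.1 + 56.3 + 46.5 + 53.0 + 50.9 + 52.4 + 46.2 + 54.1 + 51.6 + 50.7)/11 = 51.0545
Numerator Σ_{t=1}^{10}(x_t−x̄)(x_{t+1}−x̄) = -106.6448
Denominator Σ(x_t−x̄)² = 136.6273
r_1 = -106.6448 / 136.6273 = -0.781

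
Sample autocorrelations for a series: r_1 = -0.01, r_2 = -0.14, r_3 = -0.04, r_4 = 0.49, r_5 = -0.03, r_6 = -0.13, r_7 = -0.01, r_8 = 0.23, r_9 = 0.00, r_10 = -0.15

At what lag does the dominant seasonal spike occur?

4

The largest autocorrelation is r_4 = 0.49, with a weaker echo at lag 8 (0.23); the remaining lags stay at or below 0.00.
The dominant spike at lag 4 indicates a seasonal period of 4.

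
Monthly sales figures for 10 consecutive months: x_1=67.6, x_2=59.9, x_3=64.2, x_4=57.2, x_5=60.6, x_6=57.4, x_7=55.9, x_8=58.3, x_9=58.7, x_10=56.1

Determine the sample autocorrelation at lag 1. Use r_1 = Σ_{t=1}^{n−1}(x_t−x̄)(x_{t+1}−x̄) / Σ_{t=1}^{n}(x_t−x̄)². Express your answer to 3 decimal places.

0.043

Mean x̄ = (67.6 + 59.9 + 64.2 + 57.2 + 60.6 + 57.4 + 55.9 + 58.3 + 58.7 + 56.1)/10 = 59.5900
Numerator Σ_{t=1}^{9}(x_t−x̄)(x_{t+1}−x̄) = 5.3639
Denominator Σ(x_t−x̄)² = 125.2890
r_1 = 5.3639 / 125.2890 = 0.043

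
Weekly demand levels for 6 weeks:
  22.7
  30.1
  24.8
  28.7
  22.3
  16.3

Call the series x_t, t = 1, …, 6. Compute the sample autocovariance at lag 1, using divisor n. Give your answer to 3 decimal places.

Mean x̄ = (22.7 + 30.1 + 24.8 + 28.7 + 22.3 + 16.3)/6 = 24.1500
Σ_{t=1}^{5}(x_t−x̄)(x_{t+1}−x̄) = 4.3025
γ_1 = 4.3025 / 6 = 0.717

0.717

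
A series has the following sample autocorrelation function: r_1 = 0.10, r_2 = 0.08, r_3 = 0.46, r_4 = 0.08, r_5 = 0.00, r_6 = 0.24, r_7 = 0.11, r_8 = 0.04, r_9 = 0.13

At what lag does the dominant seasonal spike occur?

The largest autocorrelation is r_3 = 0.46, with a weaker echo at lag 6 (0.24); the remaining lags stay at or below 0.13.
The dominant spike at lag 3 indicates a seasonal period of 3.

3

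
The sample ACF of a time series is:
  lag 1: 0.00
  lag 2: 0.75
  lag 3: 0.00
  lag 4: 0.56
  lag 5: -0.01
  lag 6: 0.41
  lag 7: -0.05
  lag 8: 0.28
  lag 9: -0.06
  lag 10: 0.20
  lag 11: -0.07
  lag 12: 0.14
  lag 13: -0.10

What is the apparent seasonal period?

The largest autocorrelation is r_2 = 0.75, with weaker echoes at lags 4 (0.56), 6 (0.41), 8 (0.28) and 10 (0.20); the remaining lags stay at or below 0.14.
The dominant spike at lag 2 indicates a seasonal period of 2.

2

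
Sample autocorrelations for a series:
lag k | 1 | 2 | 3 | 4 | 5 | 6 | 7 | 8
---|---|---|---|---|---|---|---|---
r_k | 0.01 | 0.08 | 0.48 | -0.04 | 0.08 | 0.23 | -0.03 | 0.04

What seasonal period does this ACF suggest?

The largest autocorrelation is r_3 = 0.48, with a weaker echo at lag 6 (0.23); the remaining lags stay at or below 0.08.
The dominant spike at lag 3 indicates a seasonal period of 3.

3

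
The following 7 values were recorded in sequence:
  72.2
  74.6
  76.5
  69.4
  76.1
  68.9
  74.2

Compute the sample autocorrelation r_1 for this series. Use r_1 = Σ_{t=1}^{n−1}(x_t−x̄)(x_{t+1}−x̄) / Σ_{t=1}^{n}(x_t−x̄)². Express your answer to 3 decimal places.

-0.662

Mean x̄ = (72.2 + 74.6 + 76.5 + 69.4 + 76.1 + 68.9 + 74.2)/7 = 73.1286
Deviations from mean: -0.9286, 1.4714, 3.3714, -3.7286, 2.9714, -4.2286, 1.0714
Σ(x_t−x̄)(x_{t+1}−x̄) = (-1.3663) + (4.9608) + (-12.5706) + (-11.0792) + (-12.5649) + (-4.5306) = -37.1508
Denominator Σ(x_t−x̄)² = 56.1543
r_1 = -37.1508 / 56.1543 = -0.662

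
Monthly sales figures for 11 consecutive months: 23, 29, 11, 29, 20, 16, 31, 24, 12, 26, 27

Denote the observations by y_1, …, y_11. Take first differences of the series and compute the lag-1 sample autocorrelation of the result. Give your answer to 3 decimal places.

-0.568

First differences Δy: 6, -18, 18, -9, -4, 15, -7, -12, 14, 1
Mean of differences = 0.4000
Numerator Σ(Δy_t−Δȳ)(Δy_{t+1}−Δȳ) = -791.9600
Denominator Σ(Δy_t−Δȳ)² = 1394.4000
r_1(Δy) = -791.9600 / 1394.4000 = -0.568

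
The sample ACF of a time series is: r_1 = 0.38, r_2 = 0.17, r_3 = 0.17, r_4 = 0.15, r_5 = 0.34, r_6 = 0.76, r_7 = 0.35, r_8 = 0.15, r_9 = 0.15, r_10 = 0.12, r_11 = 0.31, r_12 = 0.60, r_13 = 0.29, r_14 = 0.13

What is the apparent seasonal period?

6

The largest autocorrelation is r_6 = 0.76, with a weaker echo at lag 12 (0.60); the remaining lags stay at or below 0.38. The elevated value at lag 1 (0.38), dropping to 0.17 at lag 2, reflects decaying short-term dependence rather than seasonality.
The dominant spike at lag 6 indicates a seasonal period of 6.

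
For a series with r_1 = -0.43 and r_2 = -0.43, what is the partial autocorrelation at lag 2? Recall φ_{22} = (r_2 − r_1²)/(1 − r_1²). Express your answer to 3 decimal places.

φ_{22} = (r_2 − r_1²) / (1 − r_1²)
r_1² = (-0.43)² = 0.1849
Numerator = -0.43 − 0.1849 = -0.6149; denominator = 1 − 0.1849 = 0.8151
φ_{22} = -0.6149 / 0.8151 = -0.754

-0.754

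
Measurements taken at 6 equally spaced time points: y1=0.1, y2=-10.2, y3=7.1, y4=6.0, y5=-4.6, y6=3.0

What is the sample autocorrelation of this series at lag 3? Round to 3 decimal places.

0.312

Mean ȳ = (0.1 − 10.2 + 7.1 + 6.0 − 4.6 + 3.0)/6 = 0.2333
Deviations from mean: -0.1333, -10.4333, 6.8667, 5.7667, -4.8333, 2.7667
Numerator Σ_{t=1}^{3}(y_t−ȳ)(y_{t+3}−ȳ) = 68.6567
Denominator Σ(y_t−ȳ)² = 220.2933
r_3 = 68.6567 / 220.2933 = 0.312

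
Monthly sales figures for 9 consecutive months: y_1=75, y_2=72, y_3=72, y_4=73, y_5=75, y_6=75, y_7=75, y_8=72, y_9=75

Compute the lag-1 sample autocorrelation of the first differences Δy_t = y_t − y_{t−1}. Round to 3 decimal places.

-0.219

First differences Δy: -3, 0, 1, 2, 0, 0, -3, 3
Mean of differences = 0.0000
Numerator Σ(Δy_t−Δȳ)(Δy_{t+1}−Δȳ) = -7.0000
Denominator Σ(Δy_t−Δȳ)² = 32.0000
r_1(Δy) = -7.0000 / 32.0000 = -0.219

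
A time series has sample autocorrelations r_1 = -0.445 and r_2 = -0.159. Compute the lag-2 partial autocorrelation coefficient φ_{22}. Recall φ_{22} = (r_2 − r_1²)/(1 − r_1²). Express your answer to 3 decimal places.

-0.445

φ_{22} = (r_2 − r_1²) / (1 − r_1²)
r_1² = (-0.445)² = 0.198025
Numerator = -0.159 − 0.1980 = -0.3570; denominator = 1 − 0.1980 = 0.8020
φ_{22} = -0.3570 / 0.8020 = -0.445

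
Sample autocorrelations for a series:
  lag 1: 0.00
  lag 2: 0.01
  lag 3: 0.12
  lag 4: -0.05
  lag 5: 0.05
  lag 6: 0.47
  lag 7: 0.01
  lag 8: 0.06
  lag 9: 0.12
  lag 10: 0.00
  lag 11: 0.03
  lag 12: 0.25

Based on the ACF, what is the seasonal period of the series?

The largest autocorrelation is r_6 = 0.47, with a weaker echo at lag 12 (0.25); the remaining lags stay at or below 0.12.
The dominant spike at lag 6 indicates a seasonal period of 6.

6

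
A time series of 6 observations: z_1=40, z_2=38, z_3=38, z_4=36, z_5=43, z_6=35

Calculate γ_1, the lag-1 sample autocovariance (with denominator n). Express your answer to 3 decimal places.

Mean z̄ = (40 + 38 + 38 + 36 + 43 + 35)/6 = 38.3333
Deviations: 1.6667, -0.3333, -0.3333, -2.3333, 4.6667, -3.3333
Σ_{t=1}^{5}(z_t−z̄)(z_{t+1}−z̄) = -26.1111
γ_1 = -26.1111 / 6 = -4.352

-4.352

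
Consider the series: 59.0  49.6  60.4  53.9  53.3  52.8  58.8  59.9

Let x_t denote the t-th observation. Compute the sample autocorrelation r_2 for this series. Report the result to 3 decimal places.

0.011

Mean x̄ = (59.0 + 49.6 + 60.4 + 53.9 + 53.3 + 52.8 + 58.8 + 59.9)/8 = 55.9625
Deviations from mean: 3.0375, -6.3625, 4.4375, -2.0625, -2.6625, -3.1625, 2.8375, 3.9375
Σ(x_t−x̄)(x_{t+2}−x̄) = (13.4789) + (13.1227) + (-11.8148) + (6.5227) + (-7.5548) + (-12.4523) = 1.3022
Denominator Σ(x_t−x̄)² = 114.2988
r_2 = 1.3022 / 114.2988 = 0.011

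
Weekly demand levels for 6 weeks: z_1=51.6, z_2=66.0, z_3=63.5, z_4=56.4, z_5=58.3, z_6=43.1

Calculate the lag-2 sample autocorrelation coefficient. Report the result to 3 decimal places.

Mean z̄ = (51.6 + 66.0 + 63.5 + 56.4 + 58.3 + 43.1)/6 = 56.4833
Numerator Σ_{t=1}^{4}(z_t−z̄)(z_{t+2}−z̄) = -21.1956
Denominator Σ(z_t−z̄)² = 346.0683
r_2 = -21.1956 / 346.0683 = -0.061

-0.061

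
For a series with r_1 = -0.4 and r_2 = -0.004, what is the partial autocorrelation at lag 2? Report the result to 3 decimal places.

φ_{22} = (r_2 − r_1²) / (1 − r_1²)
r_1² = (-0.4)² = 0.16
Numerator = -0.004 − 0.1600 = -0.1640; denominator = 1 − 0.1600 = 0.8400
φ_{22} = -0.1640 / 0.8400 = -0.195

-0.195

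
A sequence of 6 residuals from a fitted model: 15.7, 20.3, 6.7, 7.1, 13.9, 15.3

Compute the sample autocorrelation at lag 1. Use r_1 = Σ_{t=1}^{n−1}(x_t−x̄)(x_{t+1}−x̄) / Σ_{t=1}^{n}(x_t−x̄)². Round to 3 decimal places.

0.059

Mean x̄ = (15.7 + 20.3 + 6.7 + 7.1 + 13.9 + 15.3)/6 = 13.1667
Numerator Σ_{t=1}^{5}(x_t−x̄)(x_{t+1}−x̄) = 8.2889
Denominator Σ(x_t−x̄)² = 141.0133
r_1 = 8.2889 / 141.0133 = 0.059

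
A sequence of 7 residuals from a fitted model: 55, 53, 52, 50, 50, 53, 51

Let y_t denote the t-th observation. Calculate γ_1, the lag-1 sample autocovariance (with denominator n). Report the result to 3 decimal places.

0.571

Mean ȳ = (55 + 53 + 52 + 50 + 50 + 53 + 51)/7 = 52.0000
Deviations: 3.0000, 1.0000, 0.0000, -2.0000, -2.0000, 1.0000, -1.0000
Σ_{t=1}^{6}(y_t−ȳ)(y_{t+1}−ȳ) = 4.0000
γ_1 = 4.0000 / 7 = 0.571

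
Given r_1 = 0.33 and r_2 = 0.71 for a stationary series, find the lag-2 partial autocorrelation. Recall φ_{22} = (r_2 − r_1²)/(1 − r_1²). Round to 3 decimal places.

0.675

φ_{22} = (r_2 − r_1²) / (1 − r_1²)
r_1² = (0.33)² = 0.1089
Numerator = 0.71 − 0.1089 = 0.6011; denominator = 1 − 0.1089 = 0.8911
φ_{22} = 0.6011 / 0.8911 = 0.675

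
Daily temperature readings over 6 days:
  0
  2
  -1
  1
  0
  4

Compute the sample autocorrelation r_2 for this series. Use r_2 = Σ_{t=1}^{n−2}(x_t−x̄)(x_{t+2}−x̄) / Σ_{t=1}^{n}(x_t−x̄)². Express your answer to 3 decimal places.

0.250

Mean x̄ = (0 + 2 − 1 + 1 + 0 + 4)/6 = 1.0000
Σ(x_t−x̄)(x_{t+2}−x̄) = (2.0000) + (0.0000) + (2.0000) + (0.0000) = 4.0000
Denominator Σ(x_t−x̄)² = 16.0000
r_2 = 4.0000 / 16.0000 = 0.250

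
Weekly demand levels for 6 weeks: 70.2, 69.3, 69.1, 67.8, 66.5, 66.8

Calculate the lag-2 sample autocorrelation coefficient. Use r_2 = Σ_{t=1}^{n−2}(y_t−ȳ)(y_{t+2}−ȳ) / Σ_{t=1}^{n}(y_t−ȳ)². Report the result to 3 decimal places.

Mean ȳ = (70.2 + 69.3 + 69.1 + 67.8 + 66.5 + 66.8)/6 = 68.2833
Deviations from mean: 1.9167, 1.0167, 0.8167, -0.4833, -1.7833, -1.4833
Σ(y_t−ȳ)(y_{t+2}−ȳ) = (1.5653) + (-0.4914) + (-1.4564) + (0.7169) = 0.3344
Denominator Σ(y_t−ȳ)² = 10.9883
r_2 = 0.3344 / 10.9883 = 0.030

0.030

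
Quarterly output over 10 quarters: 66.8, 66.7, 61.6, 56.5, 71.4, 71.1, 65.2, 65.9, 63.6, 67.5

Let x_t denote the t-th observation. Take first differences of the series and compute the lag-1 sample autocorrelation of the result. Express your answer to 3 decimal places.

-0.202

First differences Δx: -0.1, -5.1, -5.1, 14.9, -0.3, -5.9, 0.7, -2.3, 3.9
Mean of differences = 0.0778
Numerator Σ(Δx_t−Δx̄)(Δx_{t+1}−Δx̄) = -66.6449
Denominator Σ(Δx_t−Δx̄)² = 329.8756
r_1(Δx) = -66.6449 / 329.8756 = -0.202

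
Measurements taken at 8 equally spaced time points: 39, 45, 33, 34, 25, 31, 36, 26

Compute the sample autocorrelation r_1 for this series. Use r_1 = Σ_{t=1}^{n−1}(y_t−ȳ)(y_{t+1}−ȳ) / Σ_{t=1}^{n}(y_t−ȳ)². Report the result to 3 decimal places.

Mean ȳ = (39 + 45 + 33 + 34 + 25 + 31 + 36 + 26)/8 = 33.6250
Numerator Σ_{t=1}^{7}(y_t−ȳ)(y_{t+1}−ȳ) = 48.8594
Denominator Σ(y_t−ȳ)² = 303.8750
r_1 = 48.8594 / 303.8750 = 0.161

0.161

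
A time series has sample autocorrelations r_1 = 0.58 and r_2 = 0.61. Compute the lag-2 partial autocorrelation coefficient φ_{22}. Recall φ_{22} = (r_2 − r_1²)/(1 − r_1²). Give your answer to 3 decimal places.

0.412

φ_{22} = (r_2 − r_1²) / (1 − r_1²)
r_1² = (0.58)² = 0.3364
Numerator = 0.61 − 0.3364 = 0.2736; denominator = 1 − 0.3364 = 0.6636
φ_{22} = 0.2736 / 0.6636 = 0.412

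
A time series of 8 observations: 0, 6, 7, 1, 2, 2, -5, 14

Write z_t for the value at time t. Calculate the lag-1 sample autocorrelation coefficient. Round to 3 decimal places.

-0.359

Mean z̄ = (0 + 6 + 7 + 1 + 2 + 2 − 5 + 14)/8 = 3.3750
Σ(z_t−z̄)(z_{t+1}−z̄) = (-8.8594) + (9.5156) + (-8.6094) + (3.2656) + (1.8906) + (11.5156) + (-88.9844) = -80.2656
Denominator Σ(z_t−z̄)² = 223.8750
r_1 = -80.2656 / 223.8750 = -0.359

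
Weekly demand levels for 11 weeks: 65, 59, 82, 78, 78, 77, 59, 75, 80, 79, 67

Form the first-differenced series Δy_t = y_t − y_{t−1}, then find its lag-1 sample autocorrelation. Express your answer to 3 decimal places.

-0.313

First differences Δy: -6, 23, -4, 0, -1, -18, 16, 5, -1, -12
Mean of differences = 0.2000
Numerator Σ(Δy_t−Δȳ)(Δy_{t+1}−Δȳ) = -417.0400
Denominator Σ(Δy_t−Δȳ)² = 1331.6000
r_1(Δy) = -417.0400 / 1331.6000 = -0.313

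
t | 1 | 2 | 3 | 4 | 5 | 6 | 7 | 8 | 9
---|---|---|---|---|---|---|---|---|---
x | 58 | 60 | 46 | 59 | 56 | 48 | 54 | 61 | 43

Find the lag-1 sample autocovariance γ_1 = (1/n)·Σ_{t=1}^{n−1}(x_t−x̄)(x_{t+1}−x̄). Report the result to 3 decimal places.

Mean x̄ = (58 + 60 + 46 + 59 + 56 + 48 + 54 + 61 + 43)/9 = 53.8889
Σ_{t=1}^{8}(x_t−x̄)(x_{t+1}−x̄) = -142.3457
γ_1 = -142.3457 / 9 = -15.816

-15.816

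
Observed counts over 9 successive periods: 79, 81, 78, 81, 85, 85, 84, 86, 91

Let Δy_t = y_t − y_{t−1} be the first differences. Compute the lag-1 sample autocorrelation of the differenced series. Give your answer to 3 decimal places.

First differences Δy: 2, -3, 3, 4, 0, -1, 2, 5
Mean of differences = 1.5000
Numerator Σ(Δy_t−Δȳ)(Δy_{t+1}−Δȳ) = -4.7500
Denominator Σ(Δy_t−Δȳ)² = 50.0000
r_1(Δy) = -4.7500 / 50.0000 = -0.095

-0.095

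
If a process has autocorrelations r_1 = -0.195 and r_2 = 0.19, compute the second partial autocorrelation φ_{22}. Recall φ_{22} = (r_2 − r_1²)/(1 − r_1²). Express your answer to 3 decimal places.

0.158

φ_{22} = (r_2 − r_1²) / (1 − r_1²)
r_1² = (-0.195)² = 0.038025
Numerator = 0.19 − 0.0380 = 0.1520; denominator = 1 − 0.0380 = 0.9620
φ_{22} = 0.1520 / 0.9620 = 0.158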